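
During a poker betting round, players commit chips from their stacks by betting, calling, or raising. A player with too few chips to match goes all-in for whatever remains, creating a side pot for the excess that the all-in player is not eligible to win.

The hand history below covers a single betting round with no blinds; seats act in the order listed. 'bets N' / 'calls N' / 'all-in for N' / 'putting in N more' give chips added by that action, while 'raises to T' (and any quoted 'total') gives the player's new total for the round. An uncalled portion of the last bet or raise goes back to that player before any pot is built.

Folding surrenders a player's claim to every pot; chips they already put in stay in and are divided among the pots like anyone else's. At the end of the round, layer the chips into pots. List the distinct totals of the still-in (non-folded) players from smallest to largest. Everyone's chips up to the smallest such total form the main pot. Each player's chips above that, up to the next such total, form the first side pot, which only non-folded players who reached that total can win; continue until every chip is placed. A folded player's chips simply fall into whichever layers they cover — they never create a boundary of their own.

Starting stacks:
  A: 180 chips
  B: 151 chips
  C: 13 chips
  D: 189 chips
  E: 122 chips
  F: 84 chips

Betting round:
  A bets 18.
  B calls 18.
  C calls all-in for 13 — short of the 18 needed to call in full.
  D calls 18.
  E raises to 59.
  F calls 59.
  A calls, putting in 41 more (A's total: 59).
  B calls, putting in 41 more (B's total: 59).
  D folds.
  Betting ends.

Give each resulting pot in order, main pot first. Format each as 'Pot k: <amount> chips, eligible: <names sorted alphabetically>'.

Pot 1: 78 chips, eligible: A, B, C, E, F
Pot 2: 189 chips, eligible: A, B, E, F

Derivation:
Contributions: A=59, B=59, C=13, D=18, E=59, F=59
Folded: D
Pot levels (distinct totals of non-folded players): 13, 59
Layer 1-13: 13 each from A, B, C, D, E, F = 13*6 = 78 chips; eligible A, B, C, E, F
Layer 14-59: A 46 + B 46 + D 5 + E 46 + F 46 = 189 chips; eligible A, B, E, F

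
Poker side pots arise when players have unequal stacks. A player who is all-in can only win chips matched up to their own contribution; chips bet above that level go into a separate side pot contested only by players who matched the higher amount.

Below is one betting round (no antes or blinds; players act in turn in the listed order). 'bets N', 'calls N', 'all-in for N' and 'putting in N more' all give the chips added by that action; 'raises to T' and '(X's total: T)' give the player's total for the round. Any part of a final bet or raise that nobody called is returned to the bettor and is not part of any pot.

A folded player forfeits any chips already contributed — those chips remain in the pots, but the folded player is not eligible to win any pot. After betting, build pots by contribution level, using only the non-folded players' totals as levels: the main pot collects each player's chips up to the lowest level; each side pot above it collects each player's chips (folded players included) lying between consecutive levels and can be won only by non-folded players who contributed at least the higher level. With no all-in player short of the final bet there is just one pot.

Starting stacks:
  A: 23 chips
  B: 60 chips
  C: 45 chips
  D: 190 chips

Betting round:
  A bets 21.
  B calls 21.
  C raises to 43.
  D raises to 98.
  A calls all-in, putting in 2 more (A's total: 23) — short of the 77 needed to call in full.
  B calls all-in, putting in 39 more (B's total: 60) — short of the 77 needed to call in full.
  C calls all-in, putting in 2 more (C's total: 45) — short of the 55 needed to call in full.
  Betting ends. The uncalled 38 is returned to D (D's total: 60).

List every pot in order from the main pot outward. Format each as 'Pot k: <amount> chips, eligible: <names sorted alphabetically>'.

Contributions (after 38 returned to D): A=23, B=60, C=45, D=60
Pot levels (distinct totals of non-folded players): 23, 45, 60
Layer 1-23: 23 each from A, B, C, D = 23*4 = 92 chips; eligible A, B, C, D
Layer 24-45: 22 each from B, C, D = 22*3 = 66 chips; eligible B, C, D
Layer 46-60: 15 each from B, D = 15*2 = 30 chips; eligible B, D

Pot 1: 92 chips, eligible: A, B, C, D
Pot 2: 66 chips, eligible: B, C, D
Pot 3: 30 chips, eligible: B, D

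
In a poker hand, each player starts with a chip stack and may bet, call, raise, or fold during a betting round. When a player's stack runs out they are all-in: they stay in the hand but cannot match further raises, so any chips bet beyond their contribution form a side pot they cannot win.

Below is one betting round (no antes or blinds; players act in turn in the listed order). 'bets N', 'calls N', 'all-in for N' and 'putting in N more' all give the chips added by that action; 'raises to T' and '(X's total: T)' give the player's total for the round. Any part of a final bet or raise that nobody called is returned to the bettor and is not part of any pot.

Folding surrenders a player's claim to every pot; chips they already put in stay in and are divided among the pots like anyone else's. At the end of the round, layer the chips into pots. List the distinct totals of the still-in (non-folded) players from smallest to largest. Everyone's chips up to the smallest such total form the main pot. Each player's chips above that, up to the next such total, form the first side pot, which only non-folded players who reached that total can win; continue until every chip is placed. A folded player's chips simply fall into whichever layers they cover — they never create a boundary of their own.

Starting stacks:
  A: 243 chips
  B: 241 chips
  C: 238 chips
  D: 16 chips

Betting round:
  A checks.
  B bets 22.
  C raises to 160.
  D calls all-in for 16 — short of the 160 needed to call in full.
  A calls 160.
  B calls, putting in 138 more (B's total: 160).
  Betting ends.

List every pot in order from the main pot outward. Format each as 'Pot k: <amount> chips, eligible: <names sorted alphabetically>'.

Pot 1: 64 chips, eligible: A, B, C, D
Pot 2: 432 chips, eligible: A, B, C

Derivation:
Contributions: A=160, B=160, C=160, D=16
Pot levels (distinct totals of non-folded players): 16, 160
Layer 1-16: 16 each from A, B, C, D = 16*4 = 64 chips; eligible A, B, C, D
Layer 17-160: 144 each from A, B, C = 144*3 = 432 chips; eligible A, B, C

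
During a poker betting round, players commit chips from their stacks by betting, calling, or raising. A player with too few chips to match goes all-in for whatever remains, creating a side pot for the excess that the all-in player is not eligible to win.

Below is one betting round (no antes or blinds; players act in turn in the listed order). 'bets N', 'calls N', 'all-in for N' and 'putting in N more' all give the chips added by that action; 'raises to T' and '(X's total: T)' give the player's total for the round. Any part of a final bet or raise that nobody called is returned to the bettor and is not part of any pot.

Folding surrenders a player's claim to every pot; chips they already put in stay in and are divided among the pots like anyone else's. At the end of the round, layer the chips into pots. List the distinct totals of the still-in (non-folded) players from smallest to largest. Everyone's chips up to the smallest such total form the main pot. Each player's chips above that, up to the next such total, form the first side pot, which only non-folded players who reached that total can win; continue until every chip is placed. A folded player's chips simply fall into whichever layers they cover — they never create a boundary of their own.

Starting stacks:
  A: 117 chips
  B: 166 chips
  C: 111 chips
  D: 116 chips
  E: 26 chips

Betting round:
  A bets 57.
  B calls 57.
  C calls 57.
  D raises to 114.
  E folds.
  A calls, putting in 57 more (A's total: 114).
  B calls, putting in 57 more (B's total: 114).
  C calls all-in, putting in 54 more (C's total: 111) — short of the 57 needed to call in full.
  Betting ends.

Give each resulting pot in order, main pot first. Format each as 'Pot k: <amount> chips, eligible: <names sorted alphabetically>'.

Pot 1: 444 chips, eligible: A, B, C, D
Pot 2: 9 chips, eligible: A, B, D

Derivation:
Contributions: A=114, B=114, C=111, D=114
Folded: E
Pot levels (distinct totals of non-folded players): 111, 114
Layer 1-111: 111 each from A, B, C, D = 111*4 = 444 chips; eligible A, B, C, D
Layer 112-114: 3 each from A, B, D = 3*3 = 9 chips; eligible A, B, D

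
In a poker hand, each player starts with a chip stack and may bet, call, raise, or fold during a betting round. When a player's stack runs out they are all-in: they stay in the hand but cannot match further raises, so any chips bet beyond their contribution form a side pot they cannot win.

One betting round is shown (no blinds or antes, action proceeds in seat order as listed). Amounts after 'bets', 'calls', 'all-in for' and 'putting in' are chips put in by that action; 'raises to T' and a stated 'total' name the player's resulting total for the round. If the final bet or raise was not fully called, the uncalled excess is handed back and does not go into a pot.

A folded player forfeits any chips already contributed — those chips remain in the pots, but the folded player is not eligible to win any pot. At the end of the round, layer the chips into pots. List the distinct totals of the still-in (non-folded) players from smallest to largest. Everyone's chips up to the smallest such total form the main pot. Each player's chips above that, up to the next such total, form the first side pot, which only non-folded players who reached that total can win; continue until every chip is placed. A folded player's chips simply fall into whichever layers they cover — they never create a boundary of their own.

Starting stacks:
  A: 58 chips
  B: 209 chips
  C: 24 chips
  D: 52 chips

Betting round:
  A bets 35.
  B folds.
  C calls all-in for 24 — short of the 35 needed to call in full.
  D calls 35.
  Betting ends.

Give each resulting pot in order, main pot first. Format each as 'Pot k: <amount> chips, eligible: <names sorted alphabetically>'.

Contributions: A=35, C=24, D=35
Folded: B
Pot levels (distinct totals of non-folded players): 24, 35
Layer 1-24: 24 each from A, C, D = 24*3 = 72 chips; eligible A, C, D
Layer 25-35: 11 each from A, D = 11*2 = 22 chips; eligible A, D

Pot 1: 72 chips, eligible: A, C, D
Pot 2: 22 chips, eligible: A, D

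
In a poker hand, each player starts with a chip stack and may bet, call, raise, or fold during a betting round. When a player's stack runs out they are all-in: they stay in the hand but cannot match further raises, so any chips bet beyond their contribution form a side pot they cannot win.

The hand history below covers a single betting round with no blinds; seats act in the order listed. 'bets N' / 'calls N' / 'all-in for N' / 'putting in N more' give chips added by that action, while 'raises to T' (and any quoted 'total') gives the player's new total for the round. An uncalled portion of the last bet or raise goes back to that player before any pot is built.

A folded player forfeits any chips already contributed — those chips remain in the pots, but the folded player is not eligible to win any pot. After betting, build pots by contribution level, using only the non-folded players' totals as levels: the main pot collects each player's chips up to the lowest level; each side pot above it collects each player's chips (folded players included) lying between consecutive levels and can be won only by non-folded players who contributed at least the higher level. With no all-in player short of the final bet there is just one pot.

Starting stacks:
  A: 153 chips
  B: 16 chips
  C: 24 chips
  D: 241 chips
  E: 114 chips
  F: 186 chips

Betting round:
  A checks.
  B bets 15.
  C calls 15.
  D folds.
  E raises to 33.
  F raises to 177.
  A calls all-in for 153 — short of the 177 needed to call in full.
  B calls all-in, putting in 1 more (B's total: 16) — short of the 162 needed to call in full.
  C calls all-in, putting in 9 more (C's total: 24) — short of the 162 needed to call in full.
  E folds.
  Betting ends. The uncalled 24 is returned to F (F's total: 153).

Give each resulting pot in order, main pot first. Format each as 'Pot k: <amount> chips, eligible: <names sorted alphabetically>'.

Contributions (after 24 returned to F): A=153, B=16, C=24, E=33, F=153
Folded: D, E
Pot levels (distinct totals of non-folded players): 16, 24, 153
Layer 1-16: 16 each from A, B, C, E, F = 16*5 = 80 chips; eligible A, B, C, F
Layer 17-24: 8 each from A, C, E, F = 8*4 = 32 chips; eligible A, C, F
Layer 25-153: A 129 + E 9 + F 129 = 267 chips; eligible A, F

Pot 1: 80 chips, eligible: A, B, C, F
Pot 2: 32 chips, eligible: A, C, F
Pot 3: 267 chips, eligible: A, F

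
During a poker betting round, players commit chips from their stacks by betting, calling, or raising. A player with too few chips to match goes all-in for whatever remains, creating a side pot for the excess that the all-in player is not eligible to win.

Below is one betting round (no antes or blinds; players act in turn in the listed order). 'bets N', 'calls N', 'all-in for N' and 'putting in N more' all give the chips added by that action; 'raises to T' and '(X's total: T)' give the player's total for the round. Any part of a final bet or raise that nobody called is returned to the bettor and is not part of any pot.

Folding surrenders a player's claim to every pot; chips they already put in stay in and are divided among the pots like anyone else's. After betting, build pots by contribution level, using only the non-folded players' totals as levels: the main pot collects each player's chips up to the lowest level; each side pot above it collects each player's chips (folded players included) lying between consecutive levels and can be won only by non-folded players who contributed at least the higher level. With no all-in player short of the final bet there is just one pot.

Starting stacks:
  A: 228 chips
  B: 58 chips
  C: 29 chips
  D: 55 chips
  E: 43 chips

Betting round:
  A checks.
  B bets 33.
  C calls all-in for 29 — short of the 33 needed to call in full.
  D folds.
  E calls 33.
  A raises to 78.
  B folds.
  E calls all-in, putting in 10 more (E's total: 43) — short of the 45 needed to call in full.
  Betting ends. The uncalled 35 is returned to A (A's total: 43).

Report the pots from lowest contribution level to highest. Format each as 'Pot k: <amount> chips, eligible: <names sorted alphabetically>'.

Pot 1: 116 chips, eligible: A, C, E
Pot 2: 32 chips, eligible: A, E

Derivation:
Contributions (after 35 returned to A): A=43, B=33, C=29, E=43
Folded: B, D
Pot levels (distinct totals of non-folded players): 29, 43
Layer 1-29: 29 each from A, B, C, E = 29*4 = 116 chips; eligible A, C, E
Layer 30-43: A 14 + B 4 + E 14 = 32 chips; eligible A, E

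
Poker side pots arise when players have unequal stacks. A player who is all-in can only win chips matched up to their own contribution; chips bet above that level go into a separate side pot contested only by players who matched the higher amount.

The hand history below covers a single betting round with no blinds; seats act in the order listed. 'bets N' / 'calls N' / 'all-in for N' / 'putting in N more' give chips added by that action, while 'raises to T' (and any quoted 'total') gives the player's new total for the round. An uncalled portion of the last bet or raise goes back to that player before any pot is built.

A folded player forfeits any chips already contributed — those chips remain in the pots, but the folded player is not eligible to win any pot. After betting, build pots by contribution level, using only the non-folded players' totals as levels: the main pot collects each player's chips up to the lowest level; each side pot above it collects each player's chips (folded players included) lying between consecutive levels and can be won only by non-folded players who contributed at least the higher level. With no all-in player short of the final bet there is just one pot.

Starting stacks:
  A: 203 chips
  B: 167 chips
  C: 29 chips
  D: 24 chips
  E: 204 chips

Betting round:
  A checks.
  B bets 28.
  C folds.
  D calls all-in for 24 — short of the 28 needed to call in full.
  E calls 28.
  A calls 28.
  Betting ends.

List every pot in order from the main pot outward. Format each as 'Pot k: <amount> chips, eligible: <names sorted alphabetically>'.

Pot 1: 96 chips, eligible: A, B, D, E
Pot 2: 12 chips, eligible: A, B, E

Derivation:
Contributions: A=28, B=28, D=24, E=28
Folded: C
Pot levels (distinct totals of non-folded players): 24, 28
Layer 1-24: 24 each from A, B, D, E = 24*4 = 96 chips; eligible A, B, D, E
Layer 25-28: 4 each from A, B, E = 4*3 = 12 chips; eligible A, B, E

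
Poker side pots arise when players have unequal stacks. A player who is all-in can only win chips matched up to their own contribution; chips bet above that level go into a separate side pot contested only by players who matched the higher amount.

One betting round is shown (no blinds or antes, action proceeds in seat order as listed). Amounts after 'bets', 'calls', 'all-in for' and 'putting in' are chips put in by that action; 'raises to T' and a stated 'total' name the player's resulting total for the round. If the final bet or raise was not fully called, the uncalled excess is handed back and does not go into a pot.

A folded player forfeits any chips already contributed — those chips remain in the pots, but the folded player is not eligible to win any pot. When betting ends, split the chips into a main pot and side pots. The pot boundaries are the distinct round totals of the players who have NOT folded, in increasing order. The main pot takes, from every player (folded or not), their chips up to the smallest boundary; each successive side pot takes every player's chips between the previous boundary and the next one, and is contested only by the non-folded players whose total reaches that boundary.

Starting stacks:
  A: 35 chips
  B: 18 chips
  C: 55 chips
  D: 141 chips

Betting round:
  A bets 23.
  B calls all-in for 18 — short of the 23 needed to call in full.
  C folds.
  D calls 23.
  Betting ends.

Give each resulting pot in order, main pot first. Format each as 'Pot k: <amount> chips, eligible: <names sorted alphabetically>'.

Contributions: A=23, B=18, D=23
Folded: C
Pot levels (distinct totals of non-folded players): 18, 23
Layer 1-18: 18 each from A, B, D = 18*3 = 54 chips; eligible A, B, D
Layer 19-23: 5 each from A, D = 5*2 = 10 chips; eligible A, D

Pot 1: 54 chips, eligible: A, B, D
Pot 2: 10 chips, eligible: A, D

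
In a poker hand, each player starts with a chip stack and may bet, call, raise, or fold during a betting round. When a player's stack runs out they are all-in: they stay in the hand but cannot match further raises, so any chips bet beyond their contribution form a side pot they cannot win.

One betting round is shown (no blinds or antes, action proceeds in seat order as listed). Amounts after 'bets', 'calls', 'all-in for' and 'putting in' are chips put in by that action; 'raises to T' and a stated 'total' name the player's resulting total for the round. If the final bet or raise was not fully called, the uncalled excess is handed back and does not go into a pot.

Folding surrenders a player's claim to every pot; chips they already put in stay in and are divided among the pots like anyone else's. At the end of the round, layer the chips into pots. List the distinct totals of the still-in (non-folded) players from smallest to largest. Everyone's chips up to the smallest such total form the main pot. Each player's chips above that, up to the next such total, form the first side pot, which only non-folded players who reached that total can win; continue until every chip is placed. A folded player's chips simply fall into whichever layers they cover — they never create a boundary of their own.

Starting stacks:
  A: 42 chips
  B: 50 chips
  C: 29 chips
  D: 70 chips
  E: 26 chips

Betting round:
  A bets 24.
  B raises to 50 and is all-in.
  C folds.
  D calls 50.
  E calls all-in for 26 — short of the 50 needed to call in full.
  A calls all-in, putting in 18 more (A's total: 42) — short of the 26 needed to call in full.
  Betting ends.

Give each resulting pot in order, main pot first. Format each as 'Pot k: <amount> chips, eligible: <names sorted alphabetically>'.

Contributions: A=42, B=50, D=50, E=26
Folded: C
Pot levels (distinct totals of non-folded players): 26, 42, 50
Layer 1-26: 26 each from A, B, D, E = 26*4 = 104 chips; eligible A, B, D, E
Layer 27-42: 16 each from A, B, D = 16*3 = 48 chips; eligible A, B, D
Layer 43-50: 8 each from B, D = 8*2 = 16 chips; eligible B, D

Pot 1: 104 chips, eligible: A, B, D, E
Pot 2: 48 chips, eligible: A, B, D
Pot 3: 16 chips, eligible: B, D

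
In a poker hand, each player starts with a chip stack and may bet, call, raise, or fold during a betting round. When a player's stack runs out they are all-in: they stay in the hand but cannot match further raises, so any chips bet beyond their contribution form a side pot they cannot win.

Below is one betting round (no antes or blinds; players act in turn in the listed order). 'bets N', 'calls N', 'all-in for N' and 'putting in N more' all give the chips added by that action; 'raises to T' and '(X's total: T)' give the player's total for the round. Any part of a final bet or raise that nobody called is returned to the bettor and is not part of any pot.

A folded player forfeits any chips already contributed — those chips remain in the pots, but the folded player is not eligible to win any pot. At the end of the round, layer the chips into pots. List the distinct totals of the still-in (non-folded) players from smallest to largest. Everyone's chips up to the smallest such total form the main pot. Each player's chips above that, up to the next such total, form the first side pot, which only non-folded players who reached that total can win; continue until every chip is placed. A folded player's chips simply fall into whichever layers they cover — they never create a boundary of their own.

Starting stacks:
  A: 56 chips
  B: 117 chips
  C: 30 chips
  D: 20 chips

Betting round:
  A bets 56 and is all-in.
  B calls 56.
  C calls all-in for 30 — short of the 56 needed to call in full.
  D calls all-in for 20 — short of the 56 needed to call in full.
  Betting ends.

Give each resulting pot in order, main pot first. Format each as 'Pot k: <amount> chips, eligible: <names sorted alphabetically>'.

Pot 1: 80 chips, eligible: A, B, C, D
Pot 2: 30 chips, eligible: A, B, C
Pot 3: 52 chips, eligible: A, B

Derivation:
Contributions: A=56, B=56, C=30, D=20
Pot levels (distinct totals of non-folded players): 20, 30, 56
Layer 1-20: 20 each from A, B, C, D = 20*4 = 80 chips; eligible A, B, C, D
Layer 21-30: 10 each from A, B, C = 10*3 = 30 chips; eligible A, B, C
Layer 31-56: 26 each from A, B = 26*2 = 52 chips; eligible A, B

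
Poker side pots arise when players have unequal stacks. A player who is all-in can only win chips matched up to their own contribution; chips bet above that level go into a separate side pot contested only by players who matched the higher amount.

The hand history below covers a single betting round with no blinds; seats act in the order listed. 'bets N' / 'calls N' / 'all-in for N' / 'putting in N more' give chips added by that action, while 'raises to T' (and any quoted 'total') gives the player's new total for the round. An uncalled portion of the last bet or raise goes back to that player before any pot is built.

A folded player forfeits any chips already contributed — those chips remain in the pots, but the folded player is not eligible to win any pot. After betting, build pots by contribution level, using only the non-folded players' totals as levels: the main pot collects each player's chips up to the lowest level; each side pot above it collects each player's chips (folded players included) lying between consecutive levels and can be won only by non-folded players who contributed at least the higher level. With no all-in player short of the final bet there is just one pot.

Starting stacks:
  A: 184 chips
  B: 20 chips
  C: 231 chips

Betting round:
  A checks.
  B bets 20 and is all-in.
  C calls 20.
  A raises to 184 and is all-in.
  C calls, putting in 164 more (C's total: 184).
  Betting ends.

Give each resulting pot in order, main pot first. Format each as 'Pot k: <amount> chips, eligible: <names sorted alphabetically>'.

Pot 1: 60 chips, eligible: A, B, C
Pot 2: 328 chips, eligible: A, C

Derivation:
Contributions: A=184, B=20, C=184
Pot levels (distinct totals of non-folded players): 20, 184
Layer 1-20: 20 each from A, B, C = 20*3 = 60 chips; eligible A, B, C
Layer 21-184: 164 each from A, C = 164*2 = 328 chips; eligible A, C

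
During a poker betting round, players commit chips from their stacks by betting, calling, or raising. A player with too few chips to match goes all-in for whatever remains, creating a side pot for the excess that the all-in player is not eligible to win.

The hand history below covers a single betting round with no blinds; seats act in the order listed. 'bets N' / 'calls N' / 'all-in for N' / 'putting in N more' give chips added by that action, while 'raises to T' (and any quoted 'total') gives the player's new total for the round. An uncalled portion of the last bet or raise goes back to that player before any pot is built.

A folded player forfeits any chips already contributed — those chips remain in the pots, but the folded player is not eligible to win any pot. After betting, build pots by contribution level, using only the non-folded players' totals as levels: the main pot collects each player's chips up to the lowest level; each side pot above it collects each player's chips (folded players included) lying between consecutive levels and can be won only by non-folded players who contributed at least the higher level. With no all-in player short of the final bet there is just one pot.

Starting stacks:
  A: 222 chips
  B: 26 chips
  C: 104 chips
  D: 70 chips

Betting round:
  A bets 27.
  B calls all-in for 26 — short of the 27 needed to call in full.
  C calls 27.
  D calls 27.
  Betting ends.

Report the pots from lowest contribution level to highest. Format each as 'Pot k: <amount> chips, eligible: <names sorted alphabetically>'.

Contributions: A=27, B=26, C=27, D=27
Pot levels (distinct totals of non-folded players): 26, 27
Layer 1-26: 26 each from A, B, C, D = 26*4 = 104 chips; eligible A, B, C, D
Layer 27-27: 1 each from A, C, D = 1*3 = 3 chips; eligible A, C, D

Pot 1: 104 chips, eligible: A, B, C, D
Pot 2: 3 chips, eligible: A, C, D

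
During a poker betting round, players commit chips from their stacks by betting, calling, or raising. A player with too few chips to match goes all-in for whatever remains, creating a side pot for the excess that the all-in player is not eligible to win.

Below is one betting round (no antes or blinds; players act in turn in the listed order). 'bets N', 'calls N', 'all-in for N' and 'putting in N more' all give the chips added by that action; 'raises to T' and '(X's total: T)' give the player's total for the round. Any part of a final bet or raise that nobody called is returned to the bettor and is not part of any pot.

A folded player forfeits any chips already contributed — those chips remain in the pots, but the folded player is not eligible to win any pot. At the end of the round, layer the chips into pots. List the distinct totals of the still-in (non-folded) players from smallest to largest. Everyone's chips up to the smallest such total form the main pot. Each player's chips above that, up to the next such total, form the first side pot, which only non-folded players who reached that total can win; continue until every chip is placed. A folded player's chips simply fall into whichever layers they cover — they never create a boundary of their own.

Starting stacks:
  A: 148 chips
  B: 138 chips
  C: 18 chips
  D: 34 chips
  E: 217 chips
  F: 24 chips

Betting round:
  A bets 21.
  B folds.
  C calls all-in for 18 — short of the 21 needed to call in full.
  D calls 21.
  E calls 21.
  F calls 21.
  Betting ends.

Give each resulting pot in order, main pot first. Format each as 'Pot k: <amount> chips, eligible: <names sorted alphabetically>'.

Pot 1: 90 chips, eligible: A, C, D, E, F
Pot 2: 12 chips, eligible: A, D, E, F

Derivation:
Contributions: A=21, C=18, D=21, E=21, F=21
Folded: B
Pot levels (distinct totals of non-folded players): 18, 21
Layer 1-18: 18 each from A, C, D, E, F = 18*5 = 90 chips; eligible A, C, D, E, F
Layer 19-21: 3 each from A, D, E, F = 3*4 = 12 chips; eligible A, D, E, F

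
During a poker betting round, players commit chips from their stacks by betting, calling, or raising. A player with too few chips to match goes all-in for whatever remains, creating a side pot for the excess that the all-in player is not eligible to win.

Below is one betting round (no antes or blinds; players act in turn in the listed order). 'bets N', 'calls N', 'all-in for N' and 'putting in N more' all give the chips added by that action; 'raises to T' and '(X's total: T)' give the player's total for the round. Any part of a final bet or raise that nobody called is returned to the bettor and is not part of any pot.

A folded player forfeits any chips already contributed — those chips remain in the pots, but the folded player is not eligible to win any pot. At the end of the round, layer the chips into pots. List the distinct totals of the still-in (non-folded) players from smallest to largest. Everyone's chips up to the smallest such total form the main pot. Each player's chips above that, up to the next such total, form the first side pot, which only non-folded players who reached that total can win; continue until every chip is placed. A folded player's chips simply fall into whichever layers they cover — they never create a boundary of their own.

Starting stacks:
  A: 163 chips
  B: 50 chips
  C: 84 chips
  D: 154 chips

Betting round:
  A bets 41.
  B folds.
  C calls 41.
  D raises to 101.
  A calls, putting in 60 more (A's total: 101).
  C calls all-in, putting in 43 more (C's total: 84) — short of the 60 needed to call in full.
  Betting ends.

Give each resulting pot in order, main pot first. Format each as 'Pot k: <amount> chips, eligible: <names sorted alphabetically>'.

Contributions: A=101, C=84, D=101
Folded: B
Pot levels (distinct totals of non-folded players): 84, 101
Layer 1-84: 84 each from A, C, D = 84*3 = 252 chips; eligible A, C, D
Layer 85-101: 17 each from A, D = 17*2 = 34 chips; eligible A, D

Pot 1: 252 chips, eligible: A, C, D
Pot 2: 34 chips, eligible: A, D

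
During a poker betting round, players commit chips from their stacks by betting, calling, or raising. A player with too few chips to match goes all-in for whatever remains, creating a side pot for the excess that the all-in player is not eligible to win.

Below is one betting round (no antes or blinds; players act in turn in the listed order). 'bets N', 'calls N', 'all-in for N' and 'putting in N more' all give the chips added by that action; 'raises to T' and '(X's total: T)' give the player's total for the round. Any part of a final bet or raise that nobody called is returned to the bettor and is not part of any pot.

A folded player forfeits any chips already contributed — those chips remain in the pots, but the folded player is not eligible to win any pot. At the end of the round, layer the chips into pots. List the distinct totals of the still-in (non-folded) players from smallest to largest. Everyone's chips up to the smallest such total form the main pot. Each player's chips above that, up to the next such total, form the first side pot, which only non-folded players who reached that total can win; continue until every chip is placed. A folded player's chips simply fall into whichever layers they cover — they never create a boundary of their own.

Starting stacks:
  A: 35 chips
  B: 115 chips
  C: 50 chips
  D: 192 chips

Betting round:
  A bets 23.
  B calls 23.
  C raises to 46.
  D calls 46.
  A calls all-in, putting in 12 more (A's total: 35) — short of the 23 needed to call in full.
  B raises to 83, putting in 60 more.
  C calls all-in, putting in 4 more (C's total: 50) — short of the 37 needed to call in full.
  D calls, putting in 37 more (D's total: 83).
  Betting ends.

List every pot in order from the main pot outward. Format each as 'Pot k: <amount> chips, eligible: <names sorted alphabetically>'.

Pot 1: 140 chips, eligible: A, B, C, D
Pot 2: 45 chips, eligible: B, C, D
Pot 3: 66 chips, eligible: B, D

Derivation:
Contributions: A=35, B=83, C=50, D=83
Pot levels (distinct totals of non-folded players): 35, 50, 83
Layer 1-35: 35 each from A, B, C, D = 35*4 = 140 chips; eligible A, B, C, D
Layer 36-50: 15 each from B, C, D = 15*3 = 45 chips; eligible B, C, D
Layer 51-83: 33 each from B, D = 33*2 = 66 chips; eligible B, D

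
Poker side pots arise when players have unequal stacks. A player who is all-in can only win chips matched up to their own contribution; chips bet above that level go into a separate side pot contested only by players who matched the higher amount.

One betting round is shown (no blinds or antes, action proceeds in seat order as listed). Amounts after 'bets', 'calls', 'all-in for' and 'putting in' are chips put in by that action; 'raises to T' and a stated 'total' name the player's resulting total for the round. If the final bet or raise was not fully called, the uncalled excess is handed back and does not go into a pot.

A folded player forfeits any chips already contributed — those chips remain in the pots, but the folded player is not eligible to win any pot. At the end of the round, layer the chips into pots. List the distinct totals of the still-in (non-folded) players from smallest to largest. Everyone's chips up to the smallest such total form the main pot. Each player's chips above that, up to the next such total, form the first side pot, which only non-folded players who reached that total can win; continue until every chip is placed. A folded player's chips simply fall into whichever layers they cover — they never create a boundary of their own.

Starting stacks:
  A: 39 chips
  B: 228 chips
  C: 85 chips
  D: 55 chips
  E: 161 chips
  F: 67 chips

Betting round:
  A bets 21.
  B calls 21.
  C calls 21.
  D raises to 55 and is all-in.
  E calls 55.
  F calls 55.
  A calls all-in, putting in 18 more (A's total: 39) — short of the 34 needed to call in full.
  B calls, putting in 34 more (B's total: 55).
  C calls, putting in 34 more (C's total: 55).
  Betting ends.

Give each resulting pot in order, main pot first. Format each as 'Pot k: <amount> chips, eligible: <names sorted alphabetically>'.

Contributions: A=39, B=55, C=55, D=55, E=55, F=55
Pot levels (distinct totals of non-folded players): 39, 55
Layer 1-39: 39 each from A, B, C, D, E, F = 39*6 = 234 chips; eligible A, B, C, D, E, F
Layer 40-55: 16 each from B, C, D, E, F = 16*5 = 80 chips; eligible B, C, D, E, F

Pot 1: 234 chips, eligible: A, B, C, D, E, F
Pot 2: 80 chips, eligible: B, C, D, E, F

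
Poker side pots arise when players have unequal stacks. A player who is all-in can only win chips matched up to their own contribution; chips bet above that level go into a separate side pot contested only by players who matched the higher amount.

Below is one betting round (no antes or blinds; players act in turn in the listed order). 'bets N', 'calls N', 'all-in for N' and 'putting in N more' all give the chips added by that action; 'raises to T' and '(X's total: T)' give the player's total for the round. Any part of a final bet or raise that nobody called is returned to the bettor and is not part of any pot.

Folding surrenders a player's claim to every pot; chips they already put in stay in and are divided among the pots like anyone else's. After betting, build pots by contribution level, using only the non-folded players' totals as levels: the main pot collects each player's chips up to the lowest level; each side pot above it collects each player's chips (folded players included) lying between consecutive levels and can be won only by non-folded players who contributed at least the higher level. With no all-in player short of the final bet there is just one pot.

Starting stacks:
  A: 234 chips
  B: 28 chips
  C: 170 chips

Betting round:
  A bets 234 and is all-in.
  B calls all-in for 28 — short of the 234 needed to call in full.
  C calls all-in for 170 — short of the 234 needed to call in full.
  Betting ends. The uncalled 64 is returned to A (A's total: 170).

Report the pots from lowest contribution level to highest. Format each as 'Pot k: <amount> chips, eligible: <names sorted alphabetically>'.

Pot 1: 84 chips, eligible: A, B, C
Pot 2: 284 chips, eligible: A, C

Derivation:
Contributions (after 64 returned to A): A=170, B=28, C=170
Pot levels (distinct totals of non-folded players): 28, 170
Layer 1-28: 28 each from A, B, C = 28*3 = 84 chips; eligible A, B, C
Layer 29-170: 142 each from A, C = 142*2 = 284 chips; eligible A, C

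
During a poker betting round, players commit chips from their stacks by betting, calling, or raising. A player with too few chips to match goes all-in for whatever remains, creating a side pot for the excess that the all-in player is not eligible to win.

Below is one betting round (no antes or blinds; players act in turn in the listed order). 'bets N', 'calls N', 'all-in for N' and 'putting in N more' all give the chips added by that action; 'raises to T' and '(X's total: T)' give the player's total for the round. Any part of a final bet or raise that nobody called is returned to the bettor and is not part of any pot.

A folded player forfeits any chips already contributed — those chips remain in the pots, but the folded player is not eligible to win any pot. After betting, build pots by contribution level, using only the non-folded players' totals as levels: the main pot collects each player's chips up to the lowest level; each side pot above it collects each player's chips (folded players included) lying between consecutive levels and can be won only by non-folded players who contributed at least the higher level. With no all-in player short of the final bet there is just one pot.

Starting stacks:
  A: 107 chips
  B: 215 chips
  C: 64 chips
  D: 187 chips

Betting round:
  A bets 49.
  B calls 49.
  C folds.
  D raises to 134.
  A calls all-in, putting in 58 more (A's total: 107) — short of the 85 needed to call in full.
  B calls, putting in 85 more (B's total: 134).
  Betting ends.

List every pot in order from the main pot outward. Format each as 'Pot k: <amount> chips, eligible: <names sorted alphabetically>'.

Contributions: A=107, B=134, D=134
Folded: C
Pot levels (distinct totals of non-folded players): 107, 134
Layer 1-107: 107 each from A, B, D = 107*3 = 321 chips; eligible A, B, D
Layer 108-134: 27 each from B, D = 27*2 = 54 chips; eligible B, D

Pot 1: 321 chips, eligible: A, B, D
Pot 2: 54 chips, eligible: B, D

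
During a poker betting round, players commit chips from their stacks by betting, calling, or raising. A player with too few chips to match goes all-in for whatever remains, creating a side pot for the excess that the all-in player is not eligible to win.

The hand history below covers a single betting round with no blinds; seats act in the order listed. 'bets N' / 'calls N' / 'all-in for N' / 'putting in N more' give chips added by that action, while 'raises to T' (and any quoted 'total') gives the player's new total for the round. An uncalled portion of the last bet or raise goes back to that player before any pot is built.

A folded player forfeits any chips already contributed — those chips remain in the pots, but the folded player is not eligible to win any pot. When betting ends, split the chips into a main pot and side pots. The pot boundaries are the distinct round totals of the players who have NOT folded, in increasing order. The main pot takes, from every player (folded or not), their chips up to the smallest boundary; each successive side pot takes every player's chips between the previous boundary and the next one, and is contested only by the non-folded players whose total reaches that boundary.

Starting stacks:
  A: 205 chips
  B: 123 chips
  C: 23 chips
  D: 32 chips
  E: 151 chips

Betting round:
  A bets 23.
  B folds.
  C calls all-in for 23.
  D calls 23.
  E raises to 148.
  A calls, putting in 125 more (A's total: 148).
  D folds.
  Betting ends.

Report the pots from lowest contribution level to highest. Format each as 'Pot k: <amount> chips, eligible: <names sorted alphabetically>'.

Pot 1: 92 chips, eligible: A, C, E
Pot 2: 250 chips, eligible: A, E

Derivation:
Contributions: A=148, C=23, D=23, E=148
Folded: B, D
Pot levels (distinct totals of non-folded players): 23, 148
Layer 1-23: 23 each from A, C, D, E = 23*4 = 92 chips; eligible A, C, E
Layer 24-148: 125 each from A, E = 125*2 = 250 chips; eligible A, E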